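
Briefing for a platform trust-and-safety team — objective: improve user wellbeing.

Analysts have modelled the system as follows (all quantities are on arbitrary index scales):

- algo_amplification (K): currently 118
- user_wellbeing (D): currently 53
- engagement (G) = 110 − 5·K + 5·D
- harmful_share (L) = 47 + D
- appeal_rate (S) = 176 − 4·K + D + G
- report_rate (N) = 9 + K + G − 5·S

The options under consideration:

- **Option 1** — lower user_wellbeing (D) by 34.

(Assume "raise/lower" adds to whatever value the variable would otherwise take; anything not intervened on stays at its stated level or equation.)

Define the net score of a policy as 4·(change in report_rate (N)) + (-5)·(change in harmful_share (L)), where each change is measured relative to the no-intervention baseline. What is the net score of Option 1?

3570

Baseline:
  K = 118
  D = 53
  G = 110 − 5·118 + 5·53 = -215
  L = 47 + 53 = 100
  S = 176 − 4·118 + 53 + (-215) = -458
  N = 9 + 118 + (-215) − 5·(-458) = 2202
Option 1 (D − 34):
  K = 118
  D = 53 − 34 = 19
  G = 110 − 5·118 + 5·19 = -385
  L = 47 + 19 = 66
  S = 176 − 4·118 + 19 + (-385) = -662
  N = 9 + 118 + (-385) − 5·(-662) = 3052
ΔN = 3052 − 2202 = 850; ΔL = 66 − 100 = -34
Score = 4·850 + (-5)·(-34) = 3570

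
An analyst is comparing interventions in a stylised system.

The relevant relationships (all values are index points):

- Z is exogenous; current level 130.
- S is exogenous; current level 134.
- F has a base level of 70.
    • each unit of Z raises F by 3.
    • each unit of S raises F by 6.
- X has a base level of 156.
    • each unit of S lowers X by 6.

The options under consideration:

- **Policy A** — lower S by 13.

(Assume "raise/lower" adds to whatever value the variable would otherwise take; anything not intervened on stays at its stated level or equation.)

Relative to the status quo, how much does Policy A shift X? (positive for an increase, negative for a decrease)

Baseline:
  S = 134
  X = 156 − 6·134 = -648
Policy A (S − 13):
  S = 134 − 13 = 121
  X = 156 − 6·121 = -570
Change in X: -570 − (-648) = 78

78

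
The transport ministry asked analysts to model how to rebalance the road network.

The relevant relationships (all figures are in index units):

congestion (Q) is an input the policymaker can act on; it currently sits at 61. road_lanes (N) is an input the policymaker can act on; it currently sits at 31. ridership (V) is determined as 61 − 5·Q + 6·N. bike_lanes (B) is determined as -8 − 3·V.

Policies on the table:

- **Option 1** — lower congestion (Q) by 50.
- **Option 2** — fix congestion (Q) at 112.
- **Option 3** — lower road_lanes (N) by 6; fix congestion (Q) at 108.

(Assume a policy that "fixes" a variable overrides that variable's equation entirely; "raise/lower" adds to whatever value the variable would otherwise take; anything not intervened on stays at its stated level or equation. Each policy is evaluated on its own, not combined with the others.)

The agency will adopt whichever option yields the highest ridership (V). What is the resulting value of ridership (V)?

Option 1 (Q − 50):
  Q = 61 − 50 = 11
  N = 31
  V = 61 − 5·11 + 6·31 = 192
Option 2 (Q := 112):
  Q = 112
  N = 31
  V = 61 − 5·112 + 6·31 = -313
Option 3 (N − 6, Q := 108):
  Q = 108
  N = 31 − 6 = 25
  V = 61 − 5·108 + 6·25 = -329
Comparing — Option 1: V=192, Option 2: V=-313, Option 3: V=-329. Highest is 192 (Option 1).

192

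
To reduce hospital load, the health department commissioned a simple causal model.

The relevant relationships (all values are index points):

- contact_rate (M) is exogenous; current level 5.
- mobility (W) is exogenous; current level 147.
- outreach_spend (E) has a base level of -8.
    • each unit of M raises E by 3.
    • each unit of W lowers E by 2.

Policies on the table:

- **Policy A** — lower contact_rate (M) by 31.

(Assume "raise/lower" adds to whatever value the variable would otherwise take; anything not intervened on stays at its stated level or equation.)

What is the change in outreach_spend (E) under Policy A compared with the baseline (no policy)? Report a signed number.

Baseline:
  M = 5
  W = 147
  E = -8 + 3·5 − 2·147 = -287
Policy A (M − 31):
  M = 5 − 31 = -26
  W = 147
  E = -8 + 3·(-26) − 2·147 = -380
Change in E: -380 − (-287) = -93

-93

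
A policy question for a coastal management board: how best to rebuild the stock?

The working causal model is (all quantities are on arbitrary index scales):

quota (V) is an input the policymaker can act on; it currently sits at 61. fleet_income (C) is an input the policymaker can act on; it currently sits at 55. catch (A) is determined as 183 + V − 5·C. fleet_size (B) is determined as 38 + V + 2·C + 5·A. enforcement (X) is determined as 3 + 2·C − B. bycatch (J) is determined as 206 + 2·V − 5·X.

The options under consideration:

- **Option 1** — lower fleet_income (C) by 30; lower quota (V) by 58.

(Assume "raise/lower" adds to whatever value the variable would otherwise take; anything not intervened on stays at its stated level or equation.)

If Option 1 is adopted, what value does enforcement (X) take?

-343

Option 1 (C − 30, V − 58):
  V = 61 − 58 = 3
  C = 55 − 30 = 25
  A = 183 + 3 − 5·25 = 61
  B = 38 + 3 + 2·25 + 5·61 = 396
  X = 3 + 2·25 − 396 = -343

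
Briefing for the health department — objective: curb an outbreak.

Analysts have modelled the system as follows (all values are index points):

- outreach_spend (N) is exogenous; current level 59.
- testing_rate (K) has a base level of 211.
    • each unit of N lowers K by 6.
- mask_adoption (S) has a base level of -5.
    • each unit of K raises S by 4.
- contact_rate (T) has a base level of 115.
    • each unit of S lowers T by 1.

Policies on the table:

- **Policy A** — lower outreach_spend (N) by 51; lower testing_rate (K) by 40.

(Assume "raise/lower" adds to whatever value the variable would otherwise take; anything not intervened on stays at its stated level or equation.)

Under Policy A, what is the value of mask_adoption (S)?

487

Policy A (N − 51, K − 40):
  N = 59 − 51 = 8
  K = 211 − 6·8 (−40 from intervention) = 123
  S = -5 + 4·123 = 487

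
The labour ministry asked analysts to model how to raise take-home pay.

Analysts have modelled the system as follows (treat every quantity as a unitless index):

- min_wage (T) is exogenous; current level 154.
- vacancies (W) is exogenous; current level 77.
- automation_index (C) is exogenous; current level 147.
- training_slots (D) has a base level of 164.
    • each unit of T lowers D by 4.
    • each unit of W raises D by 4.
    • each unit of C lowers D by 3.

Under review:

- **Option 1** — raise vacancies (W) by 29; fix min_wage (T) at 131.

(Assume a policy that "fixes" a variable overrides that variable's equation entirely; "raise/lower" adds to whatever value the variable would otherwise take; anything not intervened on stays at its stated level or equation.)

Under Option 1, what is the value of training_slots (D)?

Option 1 (W + 29, T := 131):
  T = 131
  W = 77 + 29 = 106
  C = 147
  D = 164 − 4·131 + 4·106 − 3·147 = -377

-377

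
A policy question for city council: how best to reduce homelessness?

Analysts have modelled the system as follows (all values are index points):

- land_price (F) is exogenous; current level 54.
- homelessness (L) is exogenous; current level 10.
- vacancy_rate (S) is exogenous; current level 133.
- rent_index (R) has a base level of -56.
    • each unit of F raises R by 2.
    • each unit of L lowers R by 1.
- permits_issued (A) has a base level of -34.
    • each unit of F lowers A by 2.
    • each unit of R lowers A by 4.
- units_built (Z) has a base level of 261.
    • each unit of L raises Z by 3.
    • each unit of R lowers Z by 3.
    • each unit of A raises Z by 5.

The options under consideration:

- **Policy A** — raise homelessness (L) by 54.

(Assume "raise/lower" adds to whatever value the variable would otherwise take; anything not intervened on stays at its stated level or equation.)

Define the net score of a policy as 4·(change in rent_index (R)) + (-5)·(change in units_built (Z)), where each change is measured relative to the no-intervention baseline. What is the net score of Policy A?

-7236

Baseline:
  F = 54
  L = 10
  R = -56 + 2·54 − 10 = 42
  A = -34 − 2·54 − 4·42 = -310
  Z = 261 + 3·10 − 3·42 + 5·(-310) = -1385
Policy A (L + 54):
  F = 54
  L = 10 + 54 = 64
  R = -56 + 2·54 − 64 = -12
  A = -34 − 2·54 − 4·(-12) = -94
  Z = 261 + 3·64 − 3·(-12) + 5·(-94) = 19
ΔR = -12 − 42 = -54; ΔZ = 19 − (-1385) = 1404
Score = 4·(-54) + (-5)·1404 = -7236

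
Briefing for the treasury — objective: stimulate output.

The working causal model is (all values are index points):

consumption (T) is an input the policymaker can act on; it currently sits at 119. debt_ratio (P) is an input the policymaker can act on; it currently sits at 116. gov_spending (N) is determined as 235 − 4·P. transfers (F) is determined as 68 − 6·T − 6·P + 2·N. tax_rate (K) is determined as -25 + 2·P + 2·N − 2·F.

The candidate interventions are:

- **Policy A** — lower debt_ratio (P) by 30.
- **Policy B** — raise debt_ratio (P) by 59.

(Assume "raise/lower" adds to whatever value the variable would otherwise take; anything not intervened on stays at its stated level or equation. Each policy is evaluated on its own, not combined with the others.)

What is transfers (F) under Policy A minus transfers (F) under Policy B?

Policy A (P − 30):
  T = 119
  P = 116 − 30 = 86
  N = 235 − 4·86 = -109
  F = 68 − 6·119 − 6·86 + 2·(-109) = -1380
Policy B (P + 59):
  T = 119
  P = 116 + 59 = 175
  N = 235 − 4·175 = -465
  F = 68 − 6·119 − 6·175 + 2·(-465) = -2626
F: -1380 − (-2626) = 1246

1246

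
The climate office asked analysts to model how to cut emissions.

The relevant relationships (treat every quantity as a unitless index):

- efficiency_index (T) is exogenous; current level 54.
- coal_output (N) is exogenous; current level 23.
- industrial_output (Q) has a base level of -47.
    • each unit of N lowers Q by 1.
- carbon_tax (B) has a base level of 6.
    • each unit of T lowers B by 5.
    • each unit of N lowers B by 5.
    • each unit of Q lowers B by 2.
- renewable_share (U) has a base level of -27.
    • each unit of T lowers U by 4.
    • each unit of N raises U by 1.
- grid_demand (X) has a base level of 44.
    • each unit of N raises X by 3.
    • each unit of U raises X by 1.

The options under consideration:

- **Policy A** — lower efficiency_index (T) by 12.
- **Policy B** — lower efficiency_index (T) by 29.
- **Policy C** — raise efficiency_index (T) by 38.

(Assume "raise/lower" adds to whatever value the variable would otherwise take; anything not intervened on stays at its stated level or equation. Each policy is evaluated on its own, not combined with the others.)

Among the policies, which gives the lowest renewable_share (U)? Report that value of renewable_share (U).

-372

Policy A (T − 12):
  T = 54 − 12 = 42
  N = 23
  U = -27 − 4·42 + 23 = -172
Policy B (T − 29):
  T = 54 − 29 = 25
  N = 23
  U = -27 − 4·25 + 23 = -104
Policy C (T + 38):
  T = 54 + 38 = 92
  N = 23
  U = -27 − 4·92 + 23 = -372
Comparing — Policy A: U=-172, Policy B: U=-104, Policy C: U=-372. Lowest is -372 (Policy C).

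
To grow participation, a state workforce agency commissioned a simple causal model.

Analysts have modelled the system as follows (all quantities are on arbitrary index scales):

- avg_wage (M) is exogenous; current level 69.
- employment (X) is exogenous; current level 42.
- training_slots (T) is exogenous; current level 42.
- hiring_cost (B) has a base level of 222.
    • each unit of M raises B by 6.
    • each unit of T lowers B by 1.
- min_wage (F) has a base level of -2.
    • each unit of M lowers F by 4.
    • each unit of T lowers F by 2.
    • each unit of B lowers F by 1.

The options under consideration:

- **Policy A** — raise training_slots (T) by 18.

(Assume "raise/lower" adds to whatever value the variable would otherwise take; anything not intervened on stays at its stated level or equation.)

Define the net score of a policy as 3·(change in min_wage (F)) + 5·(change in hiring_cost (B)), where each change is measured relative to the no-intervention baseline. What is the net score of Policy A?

Baseline:
  M = 69
  T = 42
  B = 222 + 6·69 − 42 = 594
  F = -2 − 4·69 − 2·42 − 594 = -956
Policy A (T + 18):
  M = 69
  T = 42 + 18 = 60
  B = 222 + 6·69 − 60 = 576
  F = -2 − 4·69 − 2·60 − 576 = -974
ΔF = -974 − (-956) = -18; ΔB = 576 − 594 = -18
Score = 3·(-18) + 5·(-18) = -144

-144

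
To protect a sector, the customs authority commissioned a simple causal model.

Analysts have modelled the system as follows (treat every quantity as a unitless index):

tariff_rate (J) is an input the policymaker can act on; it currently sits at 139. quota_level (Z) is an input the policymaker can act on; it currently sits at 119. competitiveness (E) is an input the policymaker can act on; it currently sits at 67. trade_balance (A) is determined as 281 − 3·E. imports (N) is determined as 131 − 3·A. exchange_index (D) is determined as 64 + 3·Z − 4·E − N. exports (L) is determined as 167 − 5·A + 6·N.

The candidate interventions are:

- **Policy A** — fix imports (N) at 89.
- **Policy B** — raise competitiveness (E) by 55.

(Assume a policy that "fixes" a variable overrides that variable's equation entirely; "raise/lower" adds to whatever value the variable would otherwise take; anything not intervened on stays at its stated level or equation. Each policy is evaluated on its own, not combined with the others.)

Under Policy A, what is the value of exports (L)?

301

Policy A (N := 89):
  E = 67
  A = 281 − 3·67 = 80
  N = 89
  L = 167 − 5·80 + 6·89 = 301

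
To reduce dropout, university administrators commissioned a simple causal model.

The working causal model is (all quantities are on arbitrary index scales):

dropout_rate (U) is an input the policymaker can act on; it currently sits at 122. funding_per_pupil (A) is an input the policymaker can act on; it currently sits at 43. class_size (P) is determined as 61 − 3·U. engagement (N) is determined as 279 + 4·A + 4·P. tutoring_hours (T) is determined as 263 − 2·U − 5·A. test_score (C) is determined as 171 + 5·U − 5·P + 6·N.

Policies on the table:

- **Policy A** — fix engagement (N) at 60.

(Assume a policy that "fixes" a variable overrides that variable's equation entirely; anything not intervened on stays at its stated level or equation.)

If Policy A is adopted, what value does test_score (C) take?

2666

Policy A (N := 60):
  U = 122
  A = 43
  P = 61 − 3·122 = -305
  N = 60
  C = 171 + 5·122 − 5·(-305) + 6·60 = 2666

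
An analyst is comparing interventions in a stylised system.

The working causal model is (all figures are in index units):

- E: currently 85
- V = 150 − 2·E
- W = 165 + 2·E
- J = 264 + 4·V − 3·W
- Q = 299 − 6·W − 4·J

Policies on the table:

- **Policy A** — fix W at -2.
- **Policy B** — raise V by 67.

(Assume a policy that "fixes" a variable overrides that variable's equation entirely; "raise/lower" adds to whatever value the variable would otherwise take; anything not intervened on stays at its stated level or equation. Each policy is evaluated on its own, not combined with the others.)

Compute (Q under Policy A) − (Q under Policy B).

-950

Policy A (W := -2):
  E = 85
  V = 150 − 2·85 = -20
  W = -2
  J = 264 + 4·(-20) − 3·(-2) = 190
  Q = 299 − 6·(-2) − 4·190 = -449
Policy B (V + 67):
  E = 85
  V = 150 − 2·85 (+67 from intervention) = 47
  W = 165 + 2·85 = 335
  J = 264 + 4·47 − 3·335 = -553
  Q = 299 − 6·335 − 4·(-553) = 501
Q: -449 − 501 = -950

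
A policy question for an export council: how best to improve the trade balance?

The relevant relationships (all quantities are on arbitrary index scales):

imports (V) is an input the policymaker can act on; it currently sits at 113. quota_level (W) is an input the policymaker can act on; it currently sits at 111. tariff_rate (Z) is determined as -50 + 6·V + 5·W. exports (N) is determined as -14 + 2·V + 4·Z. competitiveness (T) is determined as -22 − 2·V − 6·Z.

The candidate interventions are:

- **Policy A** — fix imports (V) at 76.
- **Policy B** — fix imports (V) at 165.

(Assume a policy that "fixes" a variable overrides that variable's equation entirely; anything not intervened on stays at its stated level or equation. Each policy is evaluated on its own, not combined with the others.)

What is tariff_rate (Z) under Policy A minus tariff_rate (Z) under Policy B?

Policy A (V := 76):
  V = 76
  W = 111
  Z = -50 + 6·76 + 5·111 = 961
Policy B (V := 165):
  V = 165
  W = 111
  Z = -50 + 6·165 + 5·111 = 1495
Z: 961 − 1495 = -534

-534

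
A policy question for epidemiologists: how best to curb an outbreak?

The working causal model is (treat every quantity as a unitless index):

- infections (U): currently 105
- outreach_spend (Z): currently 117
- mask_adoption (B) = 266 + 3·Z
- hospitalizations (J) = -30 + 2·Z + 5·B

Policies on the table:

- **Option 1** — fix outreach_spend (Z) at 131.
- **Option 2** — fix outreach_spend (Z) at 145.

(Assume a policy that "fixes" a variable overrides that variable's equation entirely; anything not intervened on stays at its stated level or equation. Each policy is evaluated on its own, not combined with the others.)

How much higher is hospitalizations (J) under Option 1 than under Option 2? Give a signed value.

-238

Option 1 (Z := 131):
  Z = 131
  B = 266 + 3·131 = 659
  J = -30 + 2·131 + 5·659 = 3527
Option 2 (Z := 145):
  Z = 145
  B = 266 + 3·145 = 701
  J = -30 + 2·145 + 5·701 = 3765
J: 3527 − 3765 = -238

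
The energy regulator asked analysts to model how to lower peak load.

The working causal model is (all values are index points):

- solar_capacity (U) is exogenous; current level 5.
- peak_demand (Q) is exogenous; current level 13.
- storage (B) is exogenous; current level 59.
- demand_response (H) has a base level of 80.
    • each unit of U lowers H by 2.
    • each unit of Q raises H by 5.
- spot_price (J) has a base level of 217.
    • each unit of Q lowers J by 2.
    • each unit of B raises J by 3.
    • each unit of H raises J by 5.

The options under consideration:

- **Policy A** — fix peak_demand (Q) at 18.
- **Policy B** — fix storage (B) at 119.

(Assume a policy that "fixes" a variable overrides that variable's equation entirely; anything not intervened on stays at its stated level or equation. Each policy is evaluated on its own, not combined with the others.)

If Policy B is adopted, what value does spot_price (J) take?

Policy B (B := 119):
  U = 5
  Q = 13
  B = 119
  H = 80 − 2·5 + 5·13 = 135
  J = 217 − 2·13 + 3·119 + 5·135 = 1223

1223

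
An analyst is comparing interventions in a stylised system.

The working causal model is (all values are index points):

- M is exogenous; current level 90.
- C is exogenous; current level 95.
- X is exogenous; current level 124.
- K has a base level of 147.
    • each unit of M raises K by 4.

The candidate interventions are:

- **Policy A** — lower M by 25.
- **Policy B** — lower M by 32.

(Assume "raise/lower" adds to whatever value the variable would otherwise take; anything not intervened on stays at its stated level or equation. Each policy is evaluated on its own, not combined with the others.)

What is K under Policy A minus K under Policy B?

Policy A (M − 25):
  M = 90 − 25 = 65
  K = 147 + 4·65 = 407
Policy B (M − 32):
  M = 90 − 32 = 58
  K = 147 + 4·58 = 379
K: 407 − 379 = 28

28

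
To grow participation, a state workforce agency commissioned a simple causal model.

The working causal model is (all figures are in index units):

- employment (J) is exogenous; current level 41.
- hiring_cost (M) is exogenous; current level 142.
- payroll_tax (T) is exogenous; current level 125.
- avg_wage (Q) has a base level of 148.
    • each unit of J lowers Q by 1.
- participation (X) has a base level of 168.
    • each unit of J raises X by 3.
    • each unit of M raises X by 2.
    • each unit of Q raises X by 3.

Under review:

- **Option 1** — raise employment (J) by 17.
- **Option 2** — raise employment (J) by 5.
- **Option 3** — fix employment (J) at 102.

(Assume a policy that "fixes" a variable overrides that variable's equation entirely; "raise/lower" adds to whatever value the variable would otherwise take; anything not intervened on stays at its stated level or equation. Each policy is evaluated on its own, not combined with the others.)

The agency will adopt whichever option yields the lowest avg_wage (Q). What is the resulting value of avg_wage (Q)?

46

Option 1 (J + 17):
  J = 41 + 17 = 58
  Q = 148 − 58 = 90
Option 2 (J + 5):
  J = 41 + 5 = 46
  Q = 148 − 46 = 102
Option 3 (J := 102):
  J = 102
  Q = 148 − 102 = 46
Comparing — Option 1: Q=90, Option 2: Q=102, Option 3: Q=46. Lowest is 46 (Option 3).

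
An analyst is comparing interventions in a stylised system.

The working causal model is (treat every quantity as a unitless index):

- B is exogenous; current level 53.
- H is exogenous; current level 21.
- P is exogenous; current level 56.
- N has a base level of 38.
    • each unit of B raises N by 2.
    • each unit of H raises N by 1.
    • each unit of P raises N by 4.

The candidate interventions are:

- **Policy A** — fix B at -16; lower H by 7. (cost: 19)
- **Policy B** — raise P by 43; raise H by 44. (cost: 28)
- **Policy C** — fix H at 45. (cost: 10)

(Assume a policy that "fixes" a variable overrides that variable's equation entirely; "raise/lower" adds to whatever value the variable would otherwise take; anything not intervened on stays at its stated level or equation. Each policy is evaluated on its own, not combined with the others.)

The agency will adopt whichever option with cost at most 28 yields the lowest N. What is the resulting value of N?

Policy A (B := -16, H − 7):
  B = -16
  H = 21 − 7 = 14
  P = 56
  N = 38 + 2·(-16) + 14 + 4·56 = 244
Policy B (P + 43, H + 44):
  B = 53
  H = 21 + 44 = 65
  P = 56 + 43 = 99
  N = 38 + 2·53 + 65 + 4·99 = 605
Policy C (H := 45):
  B = 53
  H = 45
  P = 56
  N = 38 + 2·53 + 45 + 4·56 = 413
Comparing — Policy A: N=244, Policy B: N=605, Policy C: N=413. Lowest is 244 (Policy A).

244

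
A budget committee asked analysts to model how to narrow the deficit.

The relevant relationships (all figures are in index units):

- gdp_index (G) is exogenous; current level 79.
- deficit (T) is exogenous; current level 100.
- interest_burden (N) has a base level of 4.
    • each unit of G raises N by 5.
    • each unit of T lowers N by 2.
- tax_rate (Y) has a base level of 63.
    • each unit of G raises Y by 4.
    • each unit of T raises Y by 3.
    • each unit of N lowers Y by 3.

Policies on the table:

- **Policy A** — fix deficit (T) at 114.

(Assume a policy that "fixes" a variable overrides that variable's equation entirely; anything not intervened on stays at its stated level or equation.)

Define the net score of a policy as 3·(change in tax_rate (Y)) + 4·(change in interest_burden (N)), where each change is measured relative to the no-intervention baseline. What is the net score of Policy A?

Baseline:
  G = 79
  T = 100
  N = 4 + 5·79 − 2·100 = 199
  Y = 63 + 4·79 + 3·100 − 3·199 = 82
Policy A (T := 114):
  G = 79
  T = 114
  N = 4 + 5·79 − 2·114 = 171
  Y = 63 + 4·79 + 3·114 − 3·171 = 208
ΔY = 208 − 82 = 126; ΔN = 171 − 199 = -28
Score = 3·126 + 4·(-28) = 266

266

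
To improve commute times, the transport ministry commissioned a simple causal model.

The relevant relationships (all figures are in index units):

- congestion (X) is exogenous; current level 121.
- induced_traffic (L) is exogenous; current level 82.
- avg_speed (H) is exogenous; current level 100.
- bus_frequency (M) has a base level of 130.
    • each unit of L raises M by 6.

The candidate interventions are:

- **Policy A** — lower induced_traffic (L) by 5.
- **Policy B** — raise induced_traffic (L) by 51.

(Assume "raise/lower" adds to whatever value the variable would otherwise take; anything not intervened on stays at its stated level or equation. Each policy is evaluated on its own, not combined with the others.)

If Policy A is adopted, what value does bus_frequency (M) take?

592

Policy A (L − 5):
  L = 82 − 5 = 77
  M = 130 + 6·77 = 592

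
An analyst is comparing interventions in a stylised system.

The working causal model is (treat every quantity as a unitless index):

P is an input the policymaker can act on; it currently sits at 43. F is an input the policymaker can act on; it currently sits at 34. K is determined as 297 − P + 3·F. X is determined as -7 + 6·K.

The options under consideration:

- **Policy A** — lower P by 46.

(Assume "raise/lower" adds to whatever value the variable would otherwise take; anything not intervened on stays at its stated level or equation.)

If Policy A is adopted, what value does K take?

402

Policy A (P − 46):
  P = 43 − 46 = -3
  F = 34
  K = 297 − (-3) + 3·34 = 402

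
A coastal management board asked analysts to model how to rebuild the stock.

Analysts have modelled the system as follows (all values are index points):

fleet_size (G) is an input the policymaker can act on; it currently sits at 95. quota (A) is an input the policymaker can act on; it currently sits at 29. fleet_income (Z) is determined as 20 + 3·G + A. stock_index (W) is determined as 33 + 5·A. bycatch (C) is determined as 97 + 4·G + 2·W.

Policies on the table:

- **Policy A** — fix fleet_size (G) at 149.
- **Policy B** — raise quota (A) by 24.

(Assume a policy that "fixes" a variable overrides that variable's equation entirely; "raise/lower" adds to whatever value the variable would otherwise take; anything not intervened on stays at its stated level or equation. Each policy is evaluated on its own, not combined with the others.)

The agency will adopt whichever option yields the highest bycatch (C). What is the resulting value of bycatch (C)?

Policy A (G := 149):
  G = 149
  A = 29
  W = 33 + 5·29 = 178
  C = 97 + 4·149 + 2·178 = 1049
Policy B (A + 24):
  G = 95
  A = 29 + 24 = 53
  W = 33 + 5·53 = 298
  C = 97 + 4·95 + 2·298 = 1073
Comparing — Policy A: C=1049, Policy B: C=1073. Highest is 1073 (Policy B).

1073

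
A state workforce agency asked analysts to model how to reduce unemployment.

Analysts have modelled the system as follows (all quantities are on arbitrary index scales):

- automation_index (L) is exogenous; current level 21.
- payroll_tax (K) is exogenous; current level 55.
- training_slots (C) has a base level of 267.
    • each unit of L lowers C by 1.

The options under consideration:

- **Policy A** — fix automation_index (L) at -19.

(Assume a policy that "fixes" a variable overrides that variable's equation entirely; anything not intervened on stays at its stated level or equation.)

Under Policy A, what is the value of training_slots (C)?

286

Policy A (L := -19):
  L = -19
  C = 267 − (-19) = 286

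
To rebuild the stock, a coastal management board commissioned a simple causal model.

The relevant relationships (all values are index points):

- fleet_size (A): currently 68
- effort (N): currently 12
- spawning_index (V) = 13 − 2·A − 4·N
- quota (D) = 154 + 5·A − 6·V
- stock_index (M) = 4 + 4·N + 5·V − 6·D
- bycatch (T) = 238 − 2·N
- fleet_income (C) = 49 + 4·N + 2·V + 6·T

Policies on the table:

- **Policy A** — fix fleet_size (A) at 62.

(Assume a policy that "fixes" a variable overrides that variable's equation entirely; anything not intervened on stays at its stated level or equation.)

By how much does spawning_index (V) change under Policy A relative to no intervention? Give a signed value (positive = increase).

Baseline:
  A = 68
  N = 12
  V = 13 − 2·68 − 4·12 = -171
Policy A (A := 62):
  A = 62
  N = 12
  V = 13 − 2·62 − 4·12 = -159
Change in V: -159 − (-171) = 12

12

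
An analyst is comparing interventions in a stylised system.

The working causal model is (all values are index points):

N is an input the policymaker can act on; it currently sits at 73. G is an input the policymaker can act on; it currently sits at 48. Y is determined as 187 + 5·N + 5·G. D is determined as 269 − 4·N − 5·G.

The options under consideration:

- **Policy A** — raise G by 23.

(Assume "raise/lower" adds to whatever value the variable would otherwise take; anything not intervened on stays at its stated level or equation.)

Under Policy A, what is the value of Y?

907

Policy A (G + 23):
  N = 73
  G = 48 + 23 = 71
  Y = 187 + 5·73 + 5·71 = 907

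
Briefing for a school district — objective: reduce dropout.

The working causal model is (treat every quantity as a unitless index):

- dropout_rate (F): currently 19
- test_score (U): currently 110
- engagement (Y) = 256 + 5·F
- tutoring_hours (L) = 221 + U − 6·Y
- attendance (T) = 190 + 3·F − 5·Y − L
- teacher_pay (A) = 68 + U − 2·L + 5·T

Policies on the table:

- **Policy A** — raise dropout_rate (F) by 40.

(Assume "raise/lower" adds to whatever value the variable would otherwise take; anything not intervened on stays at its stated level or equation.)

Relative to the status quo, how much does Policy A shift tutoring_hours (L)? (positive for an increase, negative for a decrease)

Baseline:
  F = 19
  U = 110
  Y = 256 + 5·19 = 351
  L = 221 + 110 − 6·351 = -1775
Policy A (F + 40):
  F = 19 + 40 = 59
  U = 110
  Y = 256 + 5·59 = 551
  L = 221 + 110 − 6·551 = -2975
Change in L: -2975 − (-1775) = -1200

-1200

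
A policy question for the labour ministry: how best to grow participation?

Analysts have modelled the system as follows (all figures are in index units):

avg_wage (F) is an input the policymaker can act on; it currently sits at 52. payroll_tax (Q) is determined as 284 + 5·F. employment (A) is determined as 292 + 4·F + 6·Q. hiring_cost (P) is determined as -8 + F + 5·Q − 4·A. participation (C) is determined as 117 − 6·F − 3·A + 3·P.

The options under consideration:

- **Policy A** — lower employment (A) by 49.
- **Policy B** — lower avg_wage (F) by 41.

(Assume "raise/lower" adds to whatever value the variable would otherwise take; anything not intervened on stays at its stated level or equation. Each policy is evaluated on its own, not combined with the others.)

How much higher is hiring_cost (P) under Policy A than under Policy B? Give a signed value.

-4314

Policy A (A − 49):
  F = 52
  Q = 284 + 5·52 = 544
  A = 292 + 4·52 + 6·544 (−49 from intervention) = 3715
  P = -8 + 52 + 5·544 − 4·3715 = -12096
Policy B (F − 41):
  F = 52 − 41 = 11
  Q = 284 + 5·11 = 339
  A = 292 + 4·11 + 6·339 = 2370
  P = -8 + 11 + 5·339 − 4·2370 = -7782
P: -12096 − (-7782) = -4314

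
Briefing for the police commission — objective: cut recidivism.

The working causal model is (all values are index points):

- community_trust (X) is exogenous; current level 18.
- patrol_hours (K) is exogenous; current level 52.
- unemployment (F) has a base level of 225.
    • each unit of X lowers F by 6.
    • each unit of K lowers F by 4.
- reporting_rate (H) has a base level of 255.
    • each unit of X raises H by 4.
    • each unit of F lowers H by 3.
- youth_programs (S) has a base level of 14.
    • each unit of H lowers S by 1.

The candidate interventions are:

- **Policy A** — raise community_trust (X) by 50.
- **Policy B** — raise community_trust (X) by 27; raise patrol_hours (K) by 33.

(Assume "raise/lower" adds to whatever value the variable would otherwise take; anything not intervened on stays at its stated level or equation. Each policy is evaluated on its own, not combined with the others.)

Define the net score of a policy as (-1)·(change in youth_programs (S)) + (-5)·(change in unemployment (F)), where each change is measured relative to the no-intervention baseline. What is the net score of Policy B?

2460

Baseline:
  X = 18
  K = 52
  F = 225 − 6·18 − 4·52 = -91
  H = 255 + 4·18 − 3·(-91) = 600
  S = 14 − 600 = -586
Policy B (X + 27, K + 33):
  X = 18 + 27 = 45
  K = 52 + 33 = 85
  F = 225 − 6·45 − 4·85 = -385
  H = 255 + 4·45 − 3·(-385) = 1590
  S = 14 − 1590 = -1576
ΔS = -1576 − (-586) = -990; ΔF = -385 − (-91) = -294
Score = (-1)·(-990) + (-5)·(-294) = 2460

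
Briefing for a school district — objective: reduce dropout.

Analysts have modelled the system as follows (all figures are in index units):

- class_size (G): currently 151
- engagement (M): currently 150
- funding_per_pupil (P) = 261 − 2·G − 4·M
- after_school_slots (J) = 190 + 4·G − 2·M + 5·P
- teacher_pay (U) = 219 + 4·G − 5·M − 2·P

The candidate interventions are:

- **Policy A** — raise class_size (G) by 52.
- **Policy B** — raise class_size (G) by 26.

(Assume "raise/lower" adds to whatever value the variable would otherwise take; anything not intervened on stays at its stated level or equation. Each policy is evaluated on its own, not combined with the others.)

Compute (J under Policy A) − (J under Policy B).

Policy A (G + 52):
  G = 151 + 52 = 203
  M = 150
  P = 261 − 2·203 − 4·150 = -745
  J = 190 + 4·203 − 2·150 + 5·(-745) = -3023
Policy B (G + 26):
  G = 151 + 26 = 177
  M = 150
  P = 261 − 2·177 − 4·150 = -693
  J = 190 + 4·177 − 2·150 + 5·(-693) = -2867
J: -3023 − (-2867) = -156

-156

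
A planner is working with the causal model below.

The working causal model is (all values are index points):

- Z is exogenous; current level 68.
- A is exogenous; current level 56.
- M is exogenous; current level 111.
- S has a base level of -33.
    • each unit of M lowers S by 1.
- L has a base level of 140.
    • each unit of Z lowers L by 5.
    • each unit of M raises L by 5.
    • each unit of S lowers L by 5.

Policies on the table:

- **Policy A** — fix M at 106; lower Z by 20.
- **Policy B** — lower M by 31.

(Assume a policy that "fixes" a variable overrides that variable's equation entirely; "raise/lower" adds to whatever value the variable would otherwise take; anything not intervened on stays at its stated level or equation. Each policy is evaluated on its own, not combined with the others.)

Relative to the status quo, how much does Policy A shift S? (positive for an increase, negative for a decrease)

5

Baseline:
  M = 111
  S = -33 − 111 = -144
Policy A (M := 106, Z − 20):
  M = 106
  S = -33 − 106 = -139
Change in S: -139 − (-144) = 5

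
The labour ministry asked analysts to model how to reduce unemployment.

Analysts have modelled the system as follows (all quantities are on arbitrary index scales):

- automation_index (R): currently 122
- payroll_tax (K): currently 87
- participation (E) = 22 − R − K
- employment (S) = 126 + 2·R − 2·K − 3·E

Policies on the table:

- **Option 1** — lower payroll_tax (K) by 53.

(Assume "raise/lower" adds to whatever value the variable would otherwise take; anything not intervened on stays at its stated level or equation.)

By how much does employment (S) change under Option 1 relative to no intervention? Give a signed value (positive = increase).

-53

Baseline:
  R = 122
  K = 87
  E = 22 − 122 − 87 = -187
  S = 126 + 2·122 − 2·87 − 3·(-187) = 757
Option 1 (K − 53):
  R = 122
  K = 87 − 53 = 34
  E = 22 − 122 − 34 = -134
  S = 126 + 2·122 − 2·34 − 3·(-134) = 704
Change in S: 704 − 757 = -53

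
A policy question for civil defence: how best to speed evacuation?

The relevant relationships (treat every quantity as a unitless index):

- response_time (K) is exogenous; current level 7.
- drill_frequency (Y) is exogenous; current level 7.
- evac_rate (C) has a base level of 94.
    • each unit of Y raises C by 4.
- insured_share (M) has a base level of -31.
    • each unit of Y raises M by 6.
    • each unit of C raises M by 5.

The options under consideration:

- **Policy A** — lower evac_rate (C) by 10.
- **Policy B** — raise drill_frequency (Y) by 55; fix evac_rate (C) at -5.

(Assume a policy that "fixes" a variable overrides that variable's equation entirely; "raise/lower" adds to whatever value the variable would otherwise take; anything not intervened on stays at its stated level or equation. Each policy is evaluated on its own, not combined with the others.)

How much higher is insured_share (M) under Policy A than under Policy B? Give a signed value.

255

Policy A (C − 10):
  Y = 7
  C = 94 + 4·7 (−10 from intervention) = 112
  M = -31 + 6·7 + 5·112 = 571
Policy B (Y + 55, C := -5):
  Y = 7 + 55 = 62
  C = -5
  M = -31 + 6·62 + 5·(-5) = 316
M: 571 − 316 = 255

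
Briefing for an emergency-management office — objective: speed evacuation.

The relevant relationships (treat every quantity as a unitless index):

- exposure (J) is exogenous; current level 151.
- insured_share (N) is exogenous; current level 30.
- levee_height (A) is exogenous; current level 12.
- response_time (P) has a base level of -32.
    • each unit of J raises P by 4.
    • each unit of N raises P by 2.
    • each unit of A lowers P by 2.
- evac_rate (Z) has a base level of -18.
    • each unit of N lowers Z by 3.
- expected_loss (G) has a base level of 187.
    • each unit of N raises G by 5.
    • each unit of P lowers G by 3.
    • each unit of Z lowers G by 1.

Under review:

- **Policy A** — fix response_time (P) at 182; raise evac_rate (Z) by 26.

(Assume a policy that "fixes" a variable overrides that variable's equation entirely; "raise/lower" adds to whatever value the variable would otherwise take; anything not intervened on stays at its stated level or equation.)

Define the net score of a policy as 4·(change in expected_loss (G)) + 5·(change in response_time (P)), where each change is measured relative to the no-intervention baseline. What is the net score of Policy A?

Baseline:
  J = 151
  N = 30
  A = 12
  P = -32 + 4·151 + 2·30 − 2·12 = 608
  Z = -18 − 3·30 = -108
  G = 187 + 5·30 − 3·608 − (-108) = -1379
Policy A (P := 182, Z + 26):
  J = 151
  N = 30
  A = 12
  P = 182
  Z = -18 − 3·30 (+26 from intervention) = -82
  G = 187 + 5·30 − 3·182 − (-82) = -127
ΔG = -127 − (-1379) = 1252; ΔP = 182 − 608 = -426
Score = 4·1252 + 5·(-426) = 2878

2878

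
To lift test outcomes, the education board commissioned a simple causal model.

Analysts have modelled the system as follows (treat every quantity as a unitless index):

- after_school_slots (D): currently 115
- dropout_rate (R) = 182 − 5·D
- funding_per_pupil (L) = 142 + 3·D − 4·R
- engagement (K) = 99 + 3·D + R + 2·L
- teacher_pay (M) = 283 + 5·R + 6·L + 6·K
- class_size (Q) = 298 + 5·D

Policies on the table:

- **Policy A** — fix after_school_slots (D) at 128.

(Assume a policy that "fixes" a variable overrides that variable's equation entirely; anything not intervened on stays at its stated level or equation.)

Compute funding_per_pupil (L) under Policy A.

2358

Policy A (D := 128):
  D = 128
  R = 182 − 5·128 = -458
  L = 142 + 3·128 − 4·(-458) = 2358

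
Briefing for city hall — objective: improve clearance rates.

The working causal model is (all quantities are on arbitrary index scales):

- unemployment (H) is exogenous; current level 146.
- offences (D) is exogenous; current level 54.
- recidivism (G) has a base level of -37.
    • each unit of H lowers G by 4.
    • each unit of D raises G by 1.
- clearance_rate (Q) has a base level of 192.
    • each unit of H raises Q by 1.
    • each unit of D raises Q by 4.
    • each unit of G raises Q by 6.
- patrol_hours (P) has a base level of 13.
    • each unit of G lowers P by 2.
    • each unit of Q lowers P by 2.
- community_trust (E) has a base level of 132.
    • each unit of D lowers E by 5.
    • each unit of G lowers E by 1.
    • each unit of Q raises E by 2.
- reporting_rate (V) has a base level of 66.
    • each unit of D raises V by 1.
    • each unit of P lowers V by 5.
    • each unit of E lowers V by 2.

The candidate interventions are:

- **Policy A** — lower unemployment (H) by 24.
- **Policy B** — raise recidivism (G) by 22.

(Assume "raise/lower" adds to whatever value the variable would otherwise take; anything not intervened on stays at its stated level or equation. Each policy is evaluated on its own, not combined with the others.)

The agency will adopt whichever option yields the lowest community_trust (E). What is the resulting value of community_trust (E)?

-5025

Policy A (H − 24):
  H = 146 − 24 = 122
  D = 54
  G = -37 − 4·122 + 54 = -471
  Q = 192 + 122 + 4·54 + 6·(-471) = -2296
  E = 132 − 5·54 − (-471) + 2·(-2296) = -4259
Policy B (G + 22):
  H = 146
  D = 54
  G = -37 − 4·146 + 54 (+22 from intervention) = -545
  Q = 192 + 146 + 4·54 + 6·(-545) = -2716
  E = 132 − 5·54 − (-545) + 2·(-2716) = -5025
Comparing — Policy A: E=-4259, Policy B: E=-5025. Lowest is -5025 (Policy B).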